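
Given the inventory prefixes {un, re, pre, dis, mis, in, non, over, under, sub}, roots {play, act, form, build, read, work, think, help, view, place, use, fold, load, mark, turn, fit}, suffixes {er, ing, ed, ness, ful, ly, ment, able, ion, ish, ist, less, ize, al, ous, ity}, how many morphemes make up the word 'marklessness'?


Segmenting 'marklessness' against the inventory:
  'mark' -> root (morpheme 1)
  'less' -> suffix (morpheme 2)
  'ness' -> suffix (morpheme 3)
Total morphemes: 3

3


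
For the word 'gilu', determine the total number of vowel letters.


Scanning each character of 'gilu':
  Position 1: 'g' -> consonant (running count: 0)
  Position 2: 'i' -> vowel (running count: 1)
  Position 3: 'l' -> consonant (running count: 1)
  Position 4: 'u' -> vowel (running count: 2)
Total vowels: 2

2


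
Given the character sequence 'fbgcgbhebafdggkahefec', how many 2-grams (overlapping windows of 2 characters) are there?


String 'fbgcgbhebafdggkahefec' has length L = 21.
Number of overlapping n-grams = L - n + 1
Substituting: 21 - 2 + 1 = 20

20


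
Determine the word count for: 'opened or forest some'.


Counting words by splitting on spaces:
  Word 1: 'opened'
  Word 2: 'or'
  Word 3: 'forest'
  Word 4: 'some'
Total words: 4

4


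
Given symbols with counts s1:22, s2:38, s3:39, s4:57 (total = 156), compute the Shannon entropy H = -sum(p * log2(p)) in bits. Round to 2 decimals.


Computing entropy H = -sum(p_i * log2(p_i)):
  s1: p = 22/156 = 0.1410, -p*log2(p) = 0.3985
  s2: p = 38/156 = 0.2436, -p*log2(p) = 0.4963
  s3: p = 39/156 = 0.2500, -p*log2(p) = 0.5000
  s4: p = 57/156 = 0.3654, -p*log2(p) = 0.5307
H = sum of terms = 1.9255
Rounded to 2 decimals: 1.93

1.93


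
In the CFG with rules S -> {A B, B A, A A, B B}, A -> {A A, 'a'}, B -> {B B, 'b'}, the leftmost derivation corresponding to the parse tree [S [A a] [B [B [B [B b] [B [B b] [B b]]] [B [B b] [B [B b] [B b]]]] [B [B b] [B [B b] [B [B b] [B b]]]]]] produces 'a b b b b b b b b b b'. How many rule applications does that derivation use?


Every bracketed nonterminal node [X ...] in the tree is produced by exactly one rule application.
Reading the tree off as a leftmost derivation:
  Step 1: S  =>  A B   (applied S -> A B)
  Step 2: A B  =>  a B   (applied A -> a)
  Step 3: a B  =>  a B B   (applied B -> B B)
  Step 4: a B B  =>  a B B B   (applied B -> B B)
  Step 5: a B B B  =>  a B B B B   (applied B -> B B)
  Step 6: a B B B B  =>  a b B B B   (applied B -> b)
  Step 7: a b B B B  =>  a b B B B B   (applied B -> B B)
  Step 8: a b B B B B  =>  a b b B B B   (applied B -> b)
  Step 9: a b b B B B  =>  a b b b B B   (applied B -> b)
  Step 10: a b b b B B  =>  a b b b B B B   (applied B -> B B)
  Step 11: a b b b B B B  =>  a b b b b B B   (applied B -> b)
  Step 12: a b b b b B B  =>  a b b b b B B B   (applied B -> B B)
  Step 13: a b b b b B B B  =>  a b b b b b B B   (applied B -> b)
  Step 14: a b b b b b B B  =>  a b b b b b b B   (applied B -> b)
  Step 15: a b b b b b b B  =>  a b b b b b b B B   (applied B -> B B)
  Step 16: a b b b b b b B B  =>  a b b b b b b b B   (applied B -> b)
  Step 17: a b b b b b b b B  =>  a b b b b b b b B B   (applied B -> B B)
  Step 18: a b b b b b b b B B  =>  a b b b b b b b b B   (applied B -> b)
  Step 19: a b b b b b b b b B  =>  a b b b b b b b b B B   (applied B -> B B)
  Step 20: a b b b b b b b b B B  =>  a b b b b b b b b b B   (applied B -> b)
  Step 21: a b b b b b b b b b B  =>  a b b b b b b b b b b   (applied B -> b)
Final yield: a b b b b b b b b b b
Total rewrite steps: 21

21


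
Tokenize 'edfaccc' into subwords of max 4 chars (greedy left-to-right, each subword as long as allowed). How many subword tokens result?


'edfaccc' has 7 characters.
Chunking with max size 4:
  Chunk 1: 'edfa' (positions 0-3)
  Chunk 2: 'ccc' (positions 4-6)
Total chunks: ceil(7 / 4) = 2

2


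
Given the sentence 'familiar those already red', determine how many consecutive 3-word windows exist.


Word trigrams from [4] words:
  Trigram 1: (familiar those already)
  Trigram 2: (those already red)
Total word trigrams: 4 - 2 = 2

2


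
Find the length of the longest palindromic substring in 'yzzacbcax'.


Scanning 'yzzacbcax' for palindromic substrings.
Substring at positions 3-7: 'acbca'.
Check: reverse('acbca') = 'acbca' -> palindrome confirmed.
Neighbouring characters ('z' / 'x') break symmetry, so it cannot extend further.
No longer palindromic substring exists; longest length = 5

5


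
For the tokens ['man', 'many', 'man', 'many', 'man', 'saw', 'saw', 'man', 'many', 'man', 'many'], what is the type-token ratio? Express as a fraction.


Tokens: 11
Unique types: ('man', 'many', 'saw') = 3
TTR = 3/11
Already in lowest terms.

3/11


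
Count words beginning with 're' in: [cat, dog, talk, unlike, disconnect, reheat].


Checking each word for prefix 're':
  'cat' -> no (count: 0)
  'dog' -> no (count: 0)
  'talk' -> no (count: 0)
  'unlike' -> no (count: 0)
  'disconnect' -> no (count: 0)
  'reheat' -> YES, starts with 're' (count: 1)
Total with prefix 're': 1

1


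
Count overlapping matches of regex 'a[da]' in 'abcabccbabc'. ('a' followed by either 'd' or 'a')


Pattern: a[da] means 'a' followed by either 'd' or 'a'.
Scanning 'abcabccbabc' position-by-position:
  Pos 0: window 'ab' -> no
  Pos 1: window 'bc' -> no
  Pos 2: window 'ca' -> no
  Pos 3: window 'ab' -> no
  Pos 4: window 'bc' -> no
  Pos 5: window 'cc' -> no
  Pos 6: window 'cb' -> no
  Pos 7: window 'ba' -> no
  Pos 8: window 'ab' -> no
  Pos 9: window 'bc' -> no
  Pos 10: window 'c' -> no
Total matches: 0

0


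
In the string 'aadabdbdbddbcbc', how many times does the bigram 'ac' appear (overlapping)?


Scanning 'aadabdbdbddbcbc' for bigram 'ac':
  Position 0: 'aa' -> no
  Position 1: 'ad' -> no
  Position 2: 'da' -> no
  Position 3: 'ab' -> no
  Position 4: 'bd' -> no
  Position 5: 'db' -> no
  Position 6: 'bd' -> no
  Position 7: 'db' -> no
  Position 8: 'bd' -> no
  Position 9: 'dd' -> no
  Position 10: 'db' -> no
  Position 11: 'bc' -> no
  Position 12: 'cb' -> no
  Position 13: 'bc' -> no
Total matches: 0

0


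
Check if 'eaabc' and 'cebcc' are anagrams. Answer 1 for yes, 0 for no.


Sort characters of 'eaabc': 'aabce'
Sort characters of 'cebcc': 'bccce'
Sorted forms differ -> they are NOT anagrams
Result: 0

0


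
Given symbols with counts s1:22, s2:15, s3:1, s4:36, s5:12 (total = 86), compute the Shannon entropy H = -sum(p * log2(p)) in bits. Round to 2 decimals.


Computing entropy H = -sum(p_i * log2(p_i)):
  s1: p = 22/86 = 0.2558, -p*log2(p) = 0.5031
  s2: p = 15/86 = 0.1744, -p*log2(p) = 0.4394
  s3: p = 1/86 = 0.0116, -p*log2(p) = 0.0747
  s4: p = 36/86 = 0.4186, -p*log2(p) = 0.5259
  s5: p = 12/86 = 0.1395, -p*log2(p) = 0.3965
H = sum of terms = 1.9396
Rounded to 2 decimals: 1.94

1.94


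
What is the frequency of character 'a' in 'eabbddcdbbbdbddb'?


Scanning 'eabbddcdbbbdbddb' for 'a':
  Position 1: 'a' -> MATCH (count: 1)
Total occurrences of 'a': 1

1


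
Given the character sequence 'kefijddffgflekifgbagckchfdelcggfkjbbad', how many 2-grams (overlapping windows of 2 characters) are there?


String 'kefijddffgflekifgbagckchfdelcggfkjbbad' has length L = 38.
Number of overlapping n-grams = L - n + 1
Substituting: 38 - 2 + 1 = 37

37


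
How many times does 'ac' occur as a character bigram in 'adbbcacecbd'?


Scanning 'adbbcacecbd' for bigram 'ac':
  Position 0: 'ad' -> no
  Position 1: 'db' -> no
  Position 2: 'bb' -> no
  Position 3: 'bc' -> no
  Position 4: 'ca' -> no
  Position 5: 'ac' -> MATCH
  Position 6: 'ce' -> no
  Position 7: 'ec' -> no
  Position 8: 'cb' -> no
  Position 9: 'bd' -> no
Total matches: 1

1


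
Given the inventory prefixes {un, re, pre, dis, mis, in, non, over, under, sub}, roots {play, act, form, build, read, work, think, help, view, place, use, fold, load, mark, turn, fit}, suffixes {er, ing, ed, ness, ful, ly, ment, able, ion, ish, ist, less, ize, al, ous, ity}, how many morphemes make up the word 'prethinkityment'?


Segmenting 'prethinkityment' against the inventory:
  'pre' -> prefix (morpheme 1)
  'think' -> root (morpheme 2)
  'ity' -> suffix (morpheme 3)
  'ment' -> suffix (morpheme 4)
Total morphemes: 4

4


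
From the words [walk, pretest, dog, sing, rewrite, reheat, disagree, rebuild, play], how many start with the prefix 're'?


Checking each word for prefix 're':
  'walk' -> no (count: 0)
  'pretest' -> no (count: 0)
  'dog' -> no (count: 0)
  'sing' -> no (count: 0)
  'rewrite' -> YES, starts with 're' (count: 1)
  'reheat' -> YES, starts with 're' (count: 2)
  'disagree' -> no (count: 2)
  'rebuild' -> YES, starts with 're' (count: 3)
  'play' -> no (count: 3)
Total with prefix 're': 3

3


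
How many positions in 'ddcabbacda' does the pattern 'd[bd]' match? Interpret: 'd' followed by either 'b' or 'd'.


Pattern: d[bd] means 'd' followed by either 'b' or 'd'.
Scanning 'ddcabbacda' position-by-position:
  Pos 0: window 'dd' -> MATCH
  Pos 1: window 'dc' -> no
  Pos 2: window 'ca' -> no
  Pos 3: window 'ab' -> no
  Pos 4: window 'bb' -> no
  Pos 5: window 'ba' -> no
  Pos 6: window 'ac' -> no
  Pos 7: window 'cd' -> no
  Pos 8: window 'da' -> no
  Pos 9: window 'a' -> no
Total matches: 1

1


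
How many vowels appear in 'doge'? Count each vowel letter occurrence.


Scanning each character of 'doge':
  Position 1: 'd' -> consonant (running count: 0)
  Position 2: 'o' -> vowel (running count: 1)
  Position 3: 'g' -> consonant (running count: 1)
  Position 4: 'e' -> vowel (running count: 2)
Total vowels: 2

2


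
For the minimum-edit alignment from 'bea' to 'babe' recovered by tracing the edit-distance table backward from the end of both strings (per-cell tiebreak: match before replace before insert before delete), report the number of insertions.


Edit distance = 3. Backtracking from cell (3, 4) with preference match > replace > insert > delete,
then listing the resulting alignment 'bea' -> 'babe' left to right:
  Step 1: keep 'b'
  Step 2: insert 'a' [insertion #1]
  Step 3: replace e->b
  Step 4: replace a->e
Total insertions: 1

1


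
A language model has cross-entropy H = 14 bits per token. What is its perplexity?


Perplexity formula: PP = 2^H
H = 14
PP = 2^14
PP = 2^14 = 16384

16384


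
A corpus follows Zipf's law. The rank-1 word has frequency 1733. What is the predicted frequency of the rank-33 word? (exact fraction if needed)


Zipf's law: freq(rank) = f1 / rank
f1 = 1733, rank = 33
freq = 1733 / 33
GCD(1733, 33) = 1
Simplified: 1733/33

1733/33


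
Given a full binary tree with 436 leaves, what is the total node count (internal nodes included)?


Leaf nodes (terminals): 436
Internal nodes = n - 1 = 436 - 1 = 435
Total = leaves + internal = 436 + 435 = 871

871


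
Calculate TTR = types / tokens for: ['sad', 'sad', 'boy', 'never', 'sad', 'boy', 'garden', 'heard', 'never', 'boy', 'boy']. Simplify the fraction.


Tokens: 11
Unique types: ('boy', 'garden', 'heard', 'never', 'sad') = 5
TTR = 5/11
Already in lowest terms.

5/11


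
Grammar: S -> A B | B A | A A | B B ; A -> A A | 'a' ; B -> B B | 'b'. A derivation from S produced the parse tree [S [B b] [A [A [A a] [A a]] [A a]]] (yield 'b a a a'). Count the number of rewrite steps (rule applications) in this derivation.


Every bracketed nonterminal node [X ...] in the tree is produced by exactly one rule application.
Reading the tree off as a leftmost derivation:
  Step 1: S  =>  B A   (applied S -> B A)
  Step 2: B A  =>  b A   (applied B -> b)
  Step 3: b A  =>  b A A   (applied A -> A A)
  Step 4: b A A  =>  b A A A   (applied A -> A A)
  Step 5: b A A A  =>  b a A A   (applied A -> a)
  Step 6: b a A A  =>  b a a A   (applied A -> a)
  Step 7: b a a A  =>  b a a a   (applied A -> a)
Final yield: b a a a
Total rewrite steps: 7

7


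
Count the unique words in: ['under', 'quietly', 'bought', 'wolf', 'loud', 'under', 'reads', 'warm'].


Listing all tokens and tracking unique types:
  Token 1: 'under' -> NEW (unique so far: 1)
  Token 2: 'quietly' -> NEW (unique so far: 2)
  Token 3: 'bought' -> NEW (unique so far: 3)
  Token 4: 'wolf' -> NEW (unique so far: 4)
  Token 5: 'loud' -> NEW (unique so far: 5)
  Token 6: 'under' -> duplicate (unique so far: 5)
  Token 7: 'reads' -> NEW (unique so far: 6)
  Token 8: 'warm' -> NEW (unique so far: 7)
Unique types: ('bought', 'loud', 'quietly', 'reads', 'under', 'warm', 'wolf')
Vocabulary size: 7

7


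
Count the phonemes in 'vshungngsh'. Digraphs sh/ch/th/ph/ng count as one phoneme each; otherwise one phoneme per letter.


Parsing 'vshungngsh' greedily, digraphs first:
  'v' -> consonant phoneme (phonemes so far: 1)
  'sh' -> digraph (1 consonant phoneme) (phonemes so far: 2)
  'u' -> vowel phoneme (phonemes so far: 3)
  'ng' -> digraph (1 consonant phoneme) (phonemes so far: 4)
  'ng' -> digraph (1 consonant phoneme) (phonemes so far: 5)
  'sh' -> digraph (1 consonant phoneme) (phonemes so far: 6)
Total phonemes: 6

6


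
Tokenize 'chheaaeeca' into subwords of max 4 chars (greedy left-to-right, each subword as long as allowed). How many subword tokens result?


'chheaaeeca' has 10 characters.
Chunking with max size 4:
  Chunk 1: 'chhe' (positions 0-3)
  Chunk 2: 'aaee' (positions 4-7)
  Chunk 3: 'ca' (positions 8-9)
Total chunks: ceil(10 / 4) = 3

3


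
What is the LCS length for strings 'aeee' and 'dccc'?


DP table for LCS of 'aeee' and 'dccc':
       d  c  c  c
    0  0  0  0  0
  a 0  0  0  0  0
  e 0  0  0  0  0
  e 0  0  0  0  0
  e 0  0  0  0  0
LCS length = 0

0


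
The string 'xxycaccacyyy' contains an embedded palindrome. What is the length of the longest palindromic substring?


Scanning 'xxycaccacyyy' for palindromic substrings.
Substring at positions 2-9: 'ycaccacy'.
Check: reverse('ycaccacy') = 'ycaccacy' -> palindrome confirmed.
Neighbouring characters ('x' / 'y') break symmetry, so it cannot extend further.
No longer palindromic substring exists; longest length = 8

8


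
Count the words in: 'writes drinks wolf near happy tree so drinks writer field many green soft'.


Counting words by splitting on spaces:
  Word 1: 'writes'
  Word 2: 'drinks'
  Word 3: 'wolf'
  Word 4: 'near'
  Word 5: 'happy'
  Word 6: 'tree'
  Word 7: 'so'
  Word 8: 'drinks'
  Word 9: 'writer'
  Word 10: 'field'
  Word 11: 'many'
  Word 12: 'green'
  Word 13: 'soft'
Total words: 13

13


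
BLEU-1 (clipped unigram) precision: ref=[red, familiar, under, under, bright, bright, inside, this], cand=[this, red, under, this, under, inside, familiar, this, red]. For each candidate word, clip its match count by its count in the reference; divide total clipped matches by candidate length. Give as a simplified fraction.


Reference word counts: {'bright': 2, 'familiar': 1, 'inside': 1, 'red': 1, 'this': 1, 'under': 2}
Checking each candidate word (with clipping):
  'this' -> in reference (ref count 1, used 1/1) -> match (matches: 1)
  'red' -> in reference (ref count 1, used 1/1) -> match (matches: 2)
  'under' -> in reference (ref count 2, used 1/2) -> match (matches: 3)
  'this' -> ref count 1 already used up (1/1) -> clipped, no match (matches: 3)
  'under' -> in reference (ref count 2, used 2/2) -> match (matches: 4)
  'inside' -> in reference (ref count 1, used 1/1) -> match (matches: 5)
  'familiar' -> in reference (ref count 1, used 1/1) -> match (matches: 6)
  'this' -> ref count 1 already used up (1/1) -> clipped, no match (matches: 6)
  'red' -> ref count 1 already used up (1/1) -> clipped, no match (matches: 6)
Clipped matches: 6, Candidate length: 9
Precision = 6/9 = 2/3

2/3


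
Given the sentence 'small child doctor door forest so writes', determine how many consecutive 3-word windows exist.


Word trigrams from [7] words:
  Trigram 1: (small child doctor)
  Trigram 2: (child doctor door)
  Trigram 3: (doctor door forest)
  Trigram 4: (door forest so)
  Trigram 5: (forest so writes)
Total word trigrams: 7 - 2 = 5

5


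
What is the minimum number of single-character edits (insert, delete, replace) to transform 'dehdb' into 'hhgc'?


Building DP table for s1='dehdb' (len 5) and s2='hhgc' (len 4):
       h  h  g  c
    0  1  2  3  4
  d 1  1  2  3  4
  e 2  2  2  3  4
  h 3  2  2  3  4
  d 4  3  3  3  4
  b 5  4  4  4  4
Edit distance = dp[5][4] = 4

4


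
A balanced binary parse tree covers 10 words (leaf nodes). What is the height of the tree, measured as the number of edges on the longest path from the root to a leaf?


In a balanced binary tree with n leaves the deepest leaf is ceil(log2(n)) edges below the root.
log2(10) = 3.3219
ceil(3.3219) = 4
height (edges) = 4

4


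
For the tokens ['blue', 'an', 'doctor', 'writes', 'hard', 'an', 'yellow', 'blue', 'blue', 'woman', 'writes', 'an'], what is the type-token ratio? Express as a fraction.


Tokens: 12
Unique types: ('an', 'blue', 'doctor', 'hard', 'woman', 'writes', 'yellow') = 7
TTR = 7/12
Already in lowest terms.

7/12


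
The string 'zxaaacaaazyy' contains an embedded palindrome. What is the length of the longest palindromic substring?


Scanning 'zxaaacaaazyy' for palindromic substrings.
Substring at positions 2-8: 'aaacaaa'.
Check: reverse('aaacaaa') = 'aaacaaa' -> palindrome confirmed.
Neighbouring characters ('x' / 'z') break symmetry, so it cannot extend further.
No longer palindromic substring exists; longest length = 7

7


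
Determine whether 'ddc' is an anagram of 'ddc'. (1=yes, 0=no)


Sort characters of 'ddc': 'cdd'
Sort characters of 'ddc': 'cdd'
Sorted forms match -> they ARE anagrams
Result: 1

1


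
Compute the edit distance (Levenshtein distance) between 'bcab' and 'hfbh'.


Building DP table for s1='bcab' (len 4) and s2='hfbh' (len 4):
       h  f  b  h
    0  1  2  3  4
  b 1  1  2  2  3
  c 2  2  2  3  3
  a 3  3  3  3  4
  b 4  4  4  3  4
Edit distance = dp[4][4] = 4

4


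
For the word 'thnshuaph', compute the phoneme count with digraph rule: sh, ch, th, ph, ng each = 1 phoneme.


Parsing 'thnshuaph' greedily, digraphs first:
  'th' -> digraph (1 consonant phoneme) (phonemes so far: 1)
  'n' -> consonant phoneme (phonemes so far: 2)
  'sh' -> digraph (1 consonant phoneme) (phonemes so far: 3)
  'u' -> vowel phoneme (phonemes so far: 4)
  'a' -> vowel phoneme (phonemes so far: 5)
  'ph' -> digraph (1 consonant phoneme) (phonemes so far: 6)
Total phonemes: 6

6


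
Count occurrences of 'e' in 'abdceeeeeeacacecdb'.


Scanning 'abdceeeeeeacacecdb' for 'e':
  Position 4: 'e' -> MATCH (count: 1)
  Position 5: 'e' -> MATCH (count: 2)
  Position 6: 'e' -> MATCH (count: 3)
  Position 7: 'e' -> MATCH (count: 4)
  Position 8: 'e' -> MATCH (count: 5)
  Position 9: 'e' -> MATCH (count: 6)
  Position 14: 'e' -> MATCH (count: 7)
Total occurrences of 'e': 7

7


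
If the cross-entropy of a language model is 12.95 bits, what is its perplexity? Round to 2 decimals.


Perplexity formula: PP = 2^H
H = 12.95
PP = 2^12.95
Decompose: 2^12.95 = 2^12 * 2^0.95
2^12 = 4096, 2^0.95 ~ 1.9318727
PP ~ 4096 * 1.9318727 = 7912.9505792
Rounded to 2 decimals: 7912.95

7912.95


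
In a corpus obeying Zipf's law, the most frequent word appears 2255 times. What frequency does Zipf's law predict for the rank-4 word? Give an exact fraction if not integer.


Zipf's law: freq(rank) = f1 / rank
f1 = 2255, rank = 4
freq = 2255 / 4
GCD(2255, 4) = 1
Simplified: 2255/4

2255/4


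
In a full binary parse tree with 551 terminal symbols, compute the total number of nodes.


Leaf nodes (terminals): 551
Internal nodes = n - 1 = 551 - 1 = 550
Total = leaves + internal = 551 + 550 = 1101

1101


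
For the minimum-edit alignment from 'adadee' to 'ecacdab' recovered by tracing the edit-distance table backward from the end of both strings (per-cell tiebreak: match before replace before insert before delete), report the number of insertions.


Edit distance = 5. Backtracking from cell (6, 7) with preference match > replace > insert > delete,
then listing the resulting alignment 'adadee' -> 'ecacdab' left to right:
  Step 1: replace a->e
  Step 2: replace d->c
  Step 3: keep 'a'
  Step 4: insert 'c' [insertion #1]
  Step 5: keep 'd'
  Step 6: replace e->a
  Step 7: replace e->b
Total insertions: 1

1


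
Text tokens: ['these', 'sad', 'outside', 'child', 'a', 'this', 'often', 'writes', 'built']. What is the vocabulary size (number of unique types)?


Listing all tokens and tracking unique types:
  Token 1: 'these' -> NEW (unique so far: 1)
  Token 2: 'sad' -> NEW (unique so far: 2)
  Token 3: 'outside' -> NEW (unique so far: 3)
  Token 4: 'child' -> NEW (unique so far: 4)
  Token 5: 'a' -> NEW (unique so far: 5)
  Token 6: 'this' -> NEW (unique so far: 6)
  Token 7: 'often' -> NEW (unique so far: 7)
  Token 8: 'writes' -> NEW (unique so far: 8)
  Token 9: 'built' -> NEW (unique so far: 9)
Unique types: ('a', 'built', 'child', 'often', 'outside', 'sad', 'these', 'this', 'writes')
Vocabulary size: 9

9


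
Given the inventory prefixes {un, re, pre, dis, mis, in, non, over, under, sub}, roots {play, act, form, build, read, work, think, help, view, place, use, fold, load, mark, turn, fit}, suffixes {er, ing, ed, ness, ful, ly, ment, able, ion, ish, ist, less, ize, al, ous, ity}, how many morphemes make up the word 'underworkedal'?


Segmenting 'underworkedal' against the inventory:
  'under' -> prefix (morpheme 1)
  'work' -> root (morpheme 2)
  'ed' -> suffix (morpheme 3)
  'al' -> suffix (morpheme 4)
Total morphemes: 4

4


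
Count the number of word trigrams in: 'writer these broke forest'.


Word trigrams from [4] words:
  Trigram 1: (writer these broke)
  Trigram 2: (these broke forest)
Total word trigrams: 4 - 2 = 2

2


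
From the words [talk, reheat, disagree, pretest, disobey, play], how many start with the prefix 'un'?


Checking each word for prefix 'un':
  'talk' -> no (count: 0)
  'reheat' -> no (count: 0)
  'disagree' -> no (count: 0)
  'pretest' -> no (count: 0)
  'disobey' -> no (count: 0)
  'play' -> no (count: 0)
Total with prefix 'un': 0

0


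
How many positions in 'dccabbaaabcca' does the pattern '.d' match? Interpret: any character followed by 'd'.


Pattern: .d means any character followed by 'd'.
Scanning 'dccabbaaabcca' position-by-position:
  Pos 0: window 'dc' -> no
  Pos 1: window 'cc' -> no
  Pos 2: window 'ca' -> no
  Pos 3: window 'ab' -> no
  Pos 4: window 'bb' -> no
  Pos 5: window 'ba' -> no
  Pos 6: window 'aa' -> no
  Pos 7: window 'aa' -> no
  Pos 8: window 'ab' -> no
  Pos 9: window 'bc' -> no
  Pos 10: window 'cc' -> no
  Pos 11: window 'ca' -> no
  Pos 12: window 'a' -> no
Total matches: 0

0


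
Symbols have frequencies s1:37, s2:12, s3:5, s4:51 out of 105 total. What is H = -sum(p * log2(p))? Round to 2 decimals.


Computing entropy H = -sum(p_i * log2(p_i)):
  s1: p = 37/105 = 0.3524, -p*log2(p) = 0.5303
  s2: p = 12/105 = 0.1143, -p*log2(p) = 0.3576
  s3: p = 5/105 = 0.0476, -p*log2(p) = 0.2092
  s4: p = 51/105 = 0.4857, -p*log2(p) = 0.5060
H = sum of terms = 1.6031
Rounded to 2 decimals: 1.60

1.60


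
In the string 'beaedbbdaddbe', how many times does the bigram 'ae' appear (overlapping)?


Scanning 'beaedbbdaddbe' for bigram 'ae':
  Position 0: 'be' -> no
  Position 1: 'ea' -> no
  Position 2: 'ae' -> MATCH
  Position 3: 'ed' -> no
  Position 4: 'db' -> no
  Position 5: 'bb' -> no
  Position 6: 'bd' -> no
  Position 7: 'da' -> no
  Position 8: 'ad' -> no
  Position 9: 'dd' -> no
  Position 10: 'db' -> no
  Position 11: 'be' -> no
Total matches: 1

1


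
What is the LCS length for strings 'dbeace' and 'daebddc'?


DP table for LCS of 'dbeace' and 'daebddc':
       d  a  e  b  d  d  c
    0  0  0  0  0  0  0  0
  d 0  1  1  1  1  1  1  1
  b 0  1  1  1  2  2  2  2
  e 0  1  1  2  2  2  2  2
  a 0  1  2  2  2  2  2  2
  c 0  1  2  2  2  2  2  3
  e 0  1  2  3  3  3  3  3
LCS: 'dbc'
LCS length = 3

3


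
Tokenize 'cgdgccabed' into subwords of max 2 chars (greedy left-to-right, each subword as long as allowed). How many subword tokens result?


'cgdgccabed' has 10 characters.
Chunking with max size 2:
  Chunk 1: 'cg' (positions 0-1)
  Chunk 2: 'dg' (positions 2-3)
  Chunk 3: 'cc' (positions 4-5)
  Chunk 4: 'ab' (positions 6-7)
  Chunk 5: 'ed' (positions 8-9)
Total chunks: ceil(10 / 2) = 5

5


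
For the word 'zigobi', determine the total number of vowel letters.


Scanning each character of 'zigobi':
  Position 1: 'z' -> consonant (running count: 0)
  Position 2: 'i' -> vowel (running count: 1)
  Position 3: 'g' -> consonant (running count: 1)
  Position 4: 'o' -> vowel (running count: 2)
  Position 5: 'b' -> consonant (running count: 2)
  Position 6: 'i' -> vowel (running count: 3)
Total vowels: 3

3


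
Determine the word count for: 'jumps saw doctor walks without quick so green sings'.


Counting words by splitting on spaces:
  Word 1: 'jumps'
  Word 2: 'saw'
  Word 3: 'doctor'
  Word 4: 'walks'
  Word 5: 'without'
  Word 6: 'quick'
  Word 7: 'so'
  Word 8: 'green'
  Word 9: 'sings'
Total words: 9

9


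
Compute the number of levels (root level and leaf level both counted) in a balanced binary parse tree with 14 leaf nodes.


In a balanced binary tree with n leaves the deepest leaf is ceil(log2(n)) edges below the root,
so counting node levels inclusive of root and leaves gives ceil(log2(n)) + 1 levels.
log2(14) = 3.8074
ceil(3.8074) = 4
levels = 4 + 1 = 5

5


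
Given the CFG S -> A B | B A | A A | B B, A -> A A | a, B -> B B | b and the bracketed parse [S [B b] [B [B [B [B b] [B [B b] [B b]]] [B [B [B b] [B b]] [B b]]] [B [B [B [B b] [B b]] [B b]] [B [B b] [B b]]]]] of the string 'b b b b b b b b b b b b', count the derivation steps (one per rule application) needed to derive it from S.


Every bracketed nonterminal node [X ...] in the tree is produced by exactly one rule application.
Reading the tree off as a leftmost derivation:
  Step 1: S  =>  B B   (applied S -> B B)
  Step 2: B B  =>  b B   (applied B -> b)
  Step 3: b B  =>  b B B   (applied B -> B B)
  Step 4: b B B  =>  b B B B   (applied B -> B B)
  Step 5: b B B B  =>  b B B B B   (applied B -> B B)
  Step 6: b B B B B  =>  b b B B B   (applied B -> b)
  Step 7: b b B B B  =>  b b B B B B   (applied B -> B B)
  Step 8: b b B B B B  =>  b b b B B B   (applied B -> b)
  Step 9: b b b B B B  =>  b b b b B B   (applied B -> b)
  Step 10: b b b b B B  =>  b b b b B B B   (applied B -> B B)
  Step 11: b b b b B B B  =>  b b b b B B B B   (applied B -> B B)
  Step 12: b b b b B B B B  =>  b b b b b B B B   (applied B -> b)
  Step 13: b b b b b B B B  =>  b b b b b b B B   (applied B -> b)
  Step 14: b b b b b b B B  =>  b b b b b b b B   (applied B -> b)
  Step 15: b b b b b b b B  =>  b b b b b b b B B   (applied B -> B B)
  Step 16: b b b b b b b B B  =>  b b b b b b b B B B   (applied B -> B B)
  Step 17: b b b b b b b B B B  =>  b b b b b b b B B B B   (applied B -> B B)
  Step 18: b b b b b b b B B B B  =>  b b b b b b b b B B B   (applied B -> b)
  Step 19: b b b b b b b b B B B  =>  b b b b b b b b b B B   (applied B -> b)
  Step 20: b b b b b b b b b B B  =>  b b b b b b b b b b B   (applied B -> b)
  Step 21: b b b b b b b b b b B  =>  b b b b b b b b b b B B   (applied B -> B B)
  Step 22: b b b b b b b b b b B B  =>  b b b b b b b b b b b B   (applied B -> b)
  Step 23: b b b b b b b b b b b B  =>  b b b b b b b b b b b b   (applied B -> b)
Final yield: b b b b b b b b b b b b
Total rewrite steps: 23

23


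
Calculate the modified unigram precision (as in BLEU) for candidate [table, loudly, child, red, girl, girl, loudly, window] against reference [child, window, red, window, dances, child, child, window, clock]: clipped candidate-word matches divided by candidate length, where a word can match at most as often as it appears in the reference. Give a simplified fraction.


Reference word counts: {'child': 3, 'clock': 1, 'dances': 1, 'red': 1, 'window': 3}
Checking each candidate word (with clipping):
  'table' -> not in reference -> no match (matches: 0)
  'loudly' -> not in reference -> no match (matches: 0)
  'child' -> in reference (ref count 3, used 1/3) -> match (matches: 1)
  'red' -> in reference (ref count 1, used 1/1) -> match (matches: 2)
  'girl' -> not in reference -> no match (matches: 2)
  'girl' -> not in reference -> no match (matches: 2)
  'loudly' -> not in reference -> no match (matches: 2)
  'window' -> in reference (ref count 3, used 1/3) -> match (matches: 3)
Clipped matches: 3, Candidate length: 8
Precision = 3/8

3/8


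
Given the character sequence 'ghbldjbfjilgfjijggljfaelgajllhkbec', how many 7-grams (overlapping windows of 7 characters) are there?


String 'ghbldjbfjilgfjijggljfaelgajllhkbec' has length L = 34.
Number of overlapping n-grams = L - n + 1
Substituting: 34 - 7 + 1 = 28

28


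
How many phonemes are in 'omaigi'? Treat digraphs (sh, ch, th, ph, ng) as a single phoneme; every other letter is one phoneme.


Parsing 'omaigi' greedily, digraphs first:
  'o' -> vowel phoneme (phonemes so far: 1)
  'm' -> consonant phoneme (phonemes so far: 2)
  'a' -> vowel phoneme (phonemes so far: 3)
  'i' -> vowel phoneme (phonemes so far: 4)
  'g' -> consonant phoneme (phonemes so far: 5)
  'i' -> vowel phoneme (phonemes so far: 6)
Total phonemes: 6

6


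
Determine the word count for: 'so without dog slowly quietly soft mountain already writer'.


Counting words by splitting on spaces:
  Word 1: 'so'
  Word 2: 'without'
  Word 3: 'dog'
  Word 4: 'slowly'
  Word 5: 'quietly'
  Word 6: 'soft'
  Word 7: 'mountain'
  Word 8: 'already'
  Word 9: 'writer'
Total words: 9

9


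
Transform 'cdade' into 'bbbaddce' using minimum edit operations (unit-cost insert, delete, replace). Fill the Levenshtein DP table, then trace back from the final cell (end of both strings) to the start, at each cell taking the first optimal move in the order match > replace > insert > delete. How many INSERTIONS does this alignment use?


Edit distance = 5. Backtracking from cell (5, 8) with preference match > replace > insert > delete,
then listing the resulting alignment 'cdade' -> 'bbbaddce' left to right:
  Step 1: insert 'b' [insertion #1]
  Step 2: replace c->b
  Step 3: replace d->b
  Step 4: keep 'a'
  Step 5: insert 'd' [insertion #2]
  Step 6: keep 'd'
  Step 7: insert 'c' [insertion #3]
  Step 8: keep 'e'
Total insertions: 3

3


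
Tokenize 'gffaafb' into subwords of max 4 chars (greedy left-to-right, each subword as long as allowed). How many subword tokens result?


'gffaafb' has 7 characters.
Chunking with max size 4:
  Chunk 1: 'gffa' (positions 0-3)
  Chunk 2: 'afb' (positions 4-6)
Total chunks: ceil(7 / 4) = 2

2


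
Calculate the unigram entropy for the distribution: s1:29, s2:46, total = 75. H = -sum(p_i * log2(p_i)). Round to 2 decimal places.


Computing entropy H = -sum(p_i * log2(p_i)):
  s1: p = 29/75 = 0.3867, -p*log2(p) = 0.5301
  s2: p = 46/75 = 0.6133, -p*log2(p) = 0.4326
H = sum of terms = 0.9627
Rounded to 2 decimals: 0.96

0.96


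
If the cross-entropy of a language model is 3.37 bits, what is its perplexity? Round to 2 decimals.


Perplexity formula: PP = 2^H
H = 3.37
PP = 2^3.37
Decompose: 2^3.37 = 2^3 * 2^0.37
2^3 = 8, 2^0.37 ~ 1.2923528
PP ~ 8 * 1.2923528 = 10.3388224
Rounded to 2 decimals: 10.34

10.34


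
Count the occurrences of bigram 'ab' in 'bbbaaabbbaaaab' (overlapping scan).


Scanning 'bbbaaabbbaaaab' for bigram 'ab':
  Position 0: 'bb' -> no
  Position 1: 'bb' -> no
  Position 2: 'ba' -> no
  Position 3: 'aa' -> no
  Position 4: 'aa' -> no
  Position 5: 'ab' -> MATCH
  Position 6: 'bb' -> no
  Position 7: 'bb' -> no
  Position 8: 'ba' -> no
  Position 9: 'aa' -> no
  Position 10: 'aa' -> no
  Position 11: 'aa' -> no
  Position 12: 'ab' -> MATCH
Total matches: 2

2


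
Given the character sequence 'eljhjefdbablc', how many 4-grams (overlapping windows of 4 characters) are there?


String 'eljhjefdbablc' has length L = 13.
Number of overlapping n-grams = L - n + 1
Substituting: 13 - 4 + 1 = 10

10


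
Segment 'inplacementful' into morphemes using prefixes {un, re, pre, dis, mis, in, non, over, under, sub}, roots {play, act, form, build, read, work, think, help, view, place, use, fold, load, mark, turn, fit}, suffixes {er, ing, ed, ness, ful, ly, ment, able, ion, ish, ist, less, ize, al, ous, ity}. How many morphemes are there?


Segmenting 'inplacementful' against the inventory:
  'in' -> prefix (morpheme 1)
  'place' -> root (morpheme 2)
  'ment' -> suffix (morpheme 3)
  'ful' -> suffix (morpheme 4)
Total morphemes: 4

4


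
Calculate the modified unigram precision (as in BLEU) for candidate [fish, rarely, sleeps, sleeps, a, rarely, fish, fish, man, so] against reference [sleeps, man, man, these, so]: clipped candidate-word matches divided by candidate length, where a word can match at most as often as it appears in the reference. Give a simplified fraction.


Reference word counts: {'man': 2, 'sleeps': 1, 'so': 1, 'these': 1}
Checking each candidate word (with clipping):
  'fish' -> not in reference -> no match (matches: 0)
  'rarely' -> not in reference -> no match (matches: 0)
  'sleeps' -> in reference (ref count 1, used 1/1) -> match (matches: 1)
  'sleeps' -> ref count 1 already used up (1/1) -> clipped, no match (matches: 1)
  'a' -> not in reference -> no match (matches: 1)
  'rarely' -> not in reference -> no match (matches: 1)
  'fish' -> not in reference -> no match (matches: 1)
  'fish' -> not in reference -> no match (matches: 1)
  'man' -> in reference (ref count 2, used 1/2) -> match (matches: 2)
  'so' -> in reference (ref count 1, used 1/1) -> match (matches: 3)
Clipped matches: 3, Candidate length: 10
Precision = 3/10

3/10


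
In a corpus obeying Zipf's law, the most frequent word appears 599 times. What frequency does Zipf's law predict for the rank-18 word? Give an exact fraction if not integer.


Zipf's law: freq(rank) = f1 / rank
f1 = 599, rank = 18
freq = 599 / 18
GCD(599, 18) = 1
Simplified: 599/18

599/18


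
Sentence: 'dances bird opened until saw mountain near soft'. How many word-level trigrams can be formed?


Word trigrams from [8] words:
  Trigram 1: (dances bird opened)
  Trigram 2: (bird opened until)
  Trigram 3: (opened until saw)
  Trigram 4: (until saw mountain)
  Trigram 5: (saw mountain near)
  Trigram 6: (mountain near soft)
Total word trigrams: 8 - 2 = 6

6


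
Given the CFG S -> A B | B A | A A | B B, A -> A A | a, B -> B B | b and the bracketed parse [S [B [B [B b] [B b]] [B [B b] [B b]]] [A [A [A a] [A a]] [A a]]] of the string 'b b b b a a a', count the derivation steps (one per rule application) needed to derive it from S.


Every bracketed nonterminal node [X ...] in the tree is produced by exactly one rule application.
Reading the tree off as a leftmost derivation:
  Step 1: S  =>  B A   (applied S -> B A)
  Step 2: B A  =>  B B A   (applied B -> B B)
  Step 3: B B A  =>  B B B A   (applied B -> B B)
  Step 4: B B B A  =>  b B B A   (applied B -> b)
  Step 5: b B B A  =>  b b B A   (applied B -> b)
  Step 6: b b B A  =>  b b B B A   (applied B -> B B)
  Step 7: b b B B A  =>  b b b B A   (applied B -> b)
  Step 8: b b b B A  =>  b b b b A   (applied B -> b)
  Step 9: b b b b A  =>  b b b b A A   (applied A -> A A)
  Step 10: b b b b A A  =>  b b b b A A A   (applied A -> A A)
  Step 11: b b b b A A A  =>  b b b b a A A   (applied A -> a)
  Step 12: b b b b a A A  =>  b b b b a a A   (applied A -> a)
  Step 13: b b b b a a A  =>  b b b b a a a   (applied A -> a)
Final yield: b b b b a a a
Total rewrite steps: 13

13


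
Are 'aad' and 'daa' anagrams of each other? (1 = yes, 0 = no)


Sort characters of 'aad': 'aad'
Sort characters of 'daa': 'aad'
Sorted forms match -> they ARE anagrams
Result: 1

1


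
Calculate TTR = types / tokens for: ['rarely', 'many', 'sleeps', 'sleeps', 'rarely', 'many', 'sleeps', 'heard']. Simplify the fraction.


Tokens: 8
Unique types: ('heard', 'many', 'rarely', 'sleeps') = 4
TTR = 4/8
Simplify: divide both by 4 -> 1/2
TTR = 1/2

1/2


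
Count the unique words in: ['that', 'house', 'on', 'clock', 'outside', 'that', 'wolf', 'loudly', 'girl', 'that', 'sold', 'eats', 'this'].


Listing all tokens and tracking unique types:
  Token 1: 'that' -> NEW (unique so far: 1)
  Token 2: 'house' -> NEW (unique so far: 2)
  Token 3: 'on' -> NEW (unique so far: 3)
  Token 4: 'clock' -> NEW (unique so far: 4)
  Token 5: 'outside' -> NEW (unique so far: 5)
  Token 6: 'that' -> duplicate (unique so far: 5)
  Token 7: 'wolf' -> NEW (unique so far: 6)
  Token 8: 'loudly' -> NEW (unique so far: 7)
  Token 9: 'girl' -> NEW (unique so far: 8)
  Token 10: 'that' -> duplicate (unique so far: 8)
  Token 11: 'sold' -> NEW (unique so far: 9)
  Token 12: 'eats' -> NEW (unique so far: 10)
  Token 13: 'this' -> NEW (unique so far: 11)
Unique types: ('clock', 'eats', 'girl', 'house', 'loudly', 'on', 'outside', 'sold', 'that', 'this', 'wolf')
Vocabulary size: 11

11


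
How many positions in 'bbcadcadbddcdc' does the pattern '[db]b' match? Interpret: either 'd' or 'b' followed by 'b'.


Pattern: [db]b means either 'd' or 'b' followed by 'b'.
Scanning 'bbcadcadbddcdc' position-by-position:
  Pos 0: window 'bb' -> MATCH
  Pos 1: window 'bc' -> no
  Pos 2: window 'ca' -> no
  Pos 3: window 'ad' -> no
  Pos 4: window 'dc' -> no
  Pos 5: window 'ca' -> no
  Pos 6: window 'ad' -> no
  Pos 7: window 'db' -> MATCH
  Pos 8: window 'bd' -> no
  Pos 9: window 'dd' -> no
  Pos 10: window 'dc' -> no
  Pos 11: window 'cd' -> no
  Pos 12: window 'dc' -> no
  Pos 13: window 'c' -> no
Total matches: 2

2


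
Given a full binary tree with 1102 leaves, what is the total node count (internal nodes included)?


Leaf nodes (terminals): 1102
Internal nodes = n - 1 = 1102 - 1 = 1101
Total = leaves + internal = 1102 + 1101 = 2203

2203


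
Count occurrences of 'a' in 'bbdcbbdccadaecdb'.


Scanning 'bbdcbbdccadaecdb' for 'a':
  Position 9: 'a' -> MATCH (count: 1)
  Position 11: 'a' -> MATCH (count: 2)
Total occurrences of 'a': 2

2


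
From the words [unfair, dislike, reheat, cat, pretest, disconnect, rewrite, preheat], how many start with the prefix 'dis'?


Checking each word for prefix 'dis':
  'unfair' -> no (count: 0)
  'dislike' -> YES, starts with 'dis' (count: 1)
  'reheat' -> no (count: 1)
  'cat' -> no (count: 1)
  'pretest' -> no (count: 1)
  'disconnect' -> YES, starts with 'dis' (count: 2)
  'rewrite' -> no (count: 2)
  'preheat' -> no (count: 2)
Total with prefix 'dis': 2

2


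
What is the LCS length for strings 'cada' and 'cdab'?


DP table for LCS of 'cada' and 'cdab':
       c  d  a  b
    0  0  0  0  0
  c 0  1  1  1  1
  a 0  1  1  2  2
  d 0  1  2  2  2
  a 0  1  2  3  3
LCS: 'cda'
LCS length = 3

3


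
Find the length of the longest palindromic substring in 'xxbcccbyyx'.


Scanning 'xxbcccbyyx' for palindromic substrings.
Substring at positions 2-6: 'bcccb'.
Check: reverse('bcccb') = 'bcccb' -> palindrome confirmed.
Neighbouring characters ('x' / 'y') break symmetry, so it cannot extend further.
No longer palindromic substring exists; longest length = 5

5


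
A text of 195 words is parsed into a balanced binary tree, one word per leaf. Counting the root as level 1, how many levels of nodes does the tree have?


In a balanced binary tree with n leaves the deepest leaf is ceil(log2(n)) edges below the root,
so counting node levels inclusive of root and leaves gives ceil(log2(n)) + 1 levels.
log2(195) = 7.6073
ceil(7.6073) = 8
levels = 8 + 1 = 9

9


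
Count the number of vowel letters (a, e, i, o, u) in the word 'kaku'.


Scanning each character of 'kaku':
  Position 1: 'k' -> consonant (running count: 0)
  Position 2: 'a' -> vowel (running count: 1)
  Position 3: 'k' -> consonant (running count: 1)
  Position 4: 'u' -> vowel (running count: 2)
Total vowels: 2

2


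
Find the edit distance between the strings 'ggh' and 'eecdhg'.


Building DP table for s1='ggh' (len 3) and s2='eecdhg' (len 6):
       e  e  c  d  h  g
    0  1  2  3  4  5  6
  g 1  1  2  3  4  5  5
  g 2  2  2  3  4  5  5
  h 3  3  3  3  4  4  5
Edit distance = dp[3][6] = 5

5


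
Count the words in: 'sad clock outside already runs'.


Counting words by splitting on spaces:
  Word 1: 'sad'
  Word 2: 'clock'
  Word 3: 'outside'
  Word 4: 'already'
  Word 5: 'runs'
Total words: 5

5
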